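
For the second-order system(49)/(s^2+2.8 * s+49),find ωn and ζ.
Standard form: ωn²/(s²+2ζωn·s+ωn²).
const=49=ωn² → ωn=7, s coeff=2.8=2ζωn → ζ=0.2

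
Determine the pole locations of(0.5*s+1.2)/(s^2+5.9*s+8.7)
Set denominator = 0: s^2 + 5.9*s + 8.7 = (s + 3)(s + 2.9) = 0 → Poles: -2.9, -3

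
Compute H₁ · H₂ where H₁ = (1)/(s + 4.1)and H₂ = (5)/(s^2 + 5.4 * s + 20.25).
Series: H = H₁ · H₂ = (n₁·n₂)/(d₁·d₂).
Num: n₁·n₂ = 5. Den: d₁·d₂ = s^3 + 9.5*s^2 + 42.39*s + 83.025.
H(s) = (5)/(s^3 + 9.5*s^2 + 42.39*s + 83.025)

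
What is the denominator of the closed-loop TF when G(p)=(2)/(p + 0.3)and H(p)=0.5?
Characteristic poly = G_den * H_den + G_num * H_num = (p + 0.3) + (1) = p + 1.3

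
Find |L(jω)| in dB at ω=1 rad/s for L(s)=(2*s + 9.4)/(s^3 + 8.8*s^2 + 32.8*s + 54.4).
Substitute s = j*1: L(j1) = 0.15927 - 0.0672103j.
|L(j1)| = sqrt(Re² + Im²) = 0.1729.
20*log₁₀(0.1729) = -15.25 dB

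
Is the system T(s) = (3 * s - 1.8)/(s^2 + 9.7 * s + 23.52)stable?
Denominator: s^2 + 9.7*s + 23.52 = (s + 4.9)(s + 4.8). Poles: -4.8, -4.9. All Re(p)<0: Yes (stable)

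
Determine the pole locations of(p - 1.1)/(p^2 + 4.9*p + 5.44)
Set denominator = 0: p^2 + 4.9*p + 5.44 = (p + 3.2)(p + 1.7) = 0 → Poles: -1.7, -3.2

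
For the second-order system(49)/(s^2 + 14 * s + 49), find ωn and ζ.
Standard form: ωn²/(s²+2ζωn·s+ωn²).
const=49=ωn² → ωn=7, s coeff=14=2ζωn → ζ=1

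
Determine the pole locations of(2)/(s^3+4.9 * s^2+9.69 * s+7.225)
Set denominator = 0: s^3 + 4.9*s^2 + 9.69*s + 7.225 = (s + 1.7)(s^2 + 3.2*s + 4.25) = 0 → Poles: -1.6 + 1.3j, -1.6 - 1.3j, -1.7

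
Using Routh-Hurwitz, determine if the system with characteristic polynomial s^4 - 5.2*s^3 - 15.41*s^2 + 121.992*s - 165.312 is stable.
Routh array:
s^4: [1, -15.41, -165.312]; s^3: [-5.2, 121.992]; s^2: [8.05, -165.312]; s^1: [15.2066]; s^0: [-165.312]
First column: [1, -5.2, 8.05, 15.2066, -165.312]. Sign changes = 3.
No, unstable (3 RHP root(s))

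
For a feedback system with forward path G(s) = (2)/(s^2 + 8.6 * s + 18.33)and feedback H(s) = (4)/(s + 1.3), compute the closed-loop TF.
Closed-loop T = G/(1+GH).
Numerator: G_num * H_den = 2*s + 2.6.
Denominator: G_den * H_den + G_num * H_num = (s^3 + 9.9*s^2 + 29.51*s + 23.829) + (8) = s^3 + 9.9*s^2 + 29.51*s + 31.829.
T(s) = (2*s + 2.6)/(s^3 + 9.9*s^2 + 29.51*s + 31.829)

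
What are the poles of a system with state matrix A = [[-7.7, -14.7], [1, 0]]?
Eigenvalues solve det(λI - A) = 0.
Characteristic polynomial: λ^2 + 7.7*λ + 14.7 = 0.
Factor: (λ + 4.2)(λ + 3.5) = 0.
Roots: -3.5, -4.2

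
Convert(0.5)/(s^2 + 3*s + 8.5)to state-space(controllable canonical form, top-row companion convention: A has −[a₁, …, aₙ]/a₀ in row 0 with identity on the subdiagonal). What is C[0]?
Reachable canonical form: C = numerator coefficients (right-aligned, zero-padded to length n).
num = 0.5, C = [[0, 0.5]].
C[0] = 0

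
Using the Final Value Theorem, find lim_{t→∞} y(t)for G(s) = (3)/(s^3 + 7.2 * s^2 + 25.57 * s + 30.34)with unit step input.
FVT: lim_{t→∞} y(t) = lim_{s→0} s*Y(s) where Y(s) = G(s)/s.
= lim_{s→0} G(s) = G(0) = num(0)/den(0) = 3/30.34 = 0.09888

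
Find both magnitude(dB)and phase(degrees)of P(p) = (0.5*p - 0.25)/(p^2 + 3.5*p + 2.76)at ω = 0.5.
Substitute p = j*0.5: P(j0.5) = -0.0202935 + 0.11375j.
|P| = 20*log₁₀(sqrt(Re²+Im²)) = -18.74 dB.
∠P = atan2(Im, Re) = 100.12°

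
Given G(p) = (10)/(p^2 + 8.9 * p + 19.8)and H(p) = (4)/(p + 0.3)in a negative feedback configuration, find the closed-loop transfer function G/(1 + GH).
Closed-loop T = G/(1+GH).
Numerator: G_num * H_den = 10*p + 3.
Denominator: G_den * H_den + G_num * H_num = (p^3 + 9.2*p^2 + 22.47*p + 5.94) + (40) = p^3 + 9.2*p^2 + 22.47*p + 45.94.
T(p) = (10*p + 3)/(p^3 + 9.2*p^2 + 22.47*p + 45.94)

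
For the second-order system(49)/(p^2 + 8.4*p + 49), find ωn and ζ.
Standard form: ωn²/(p²+2ζωn·p+ωn²).
const=49=ωn² → ωn=7, p coeff=8.4=2ζωn → ζ=0.6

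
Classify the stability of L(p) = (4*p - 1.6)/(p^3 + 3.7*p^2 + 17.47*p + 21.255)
Denominator: p^3 + 3.7*p^2 + 17.47*p + 21.255 = (p + 1.5)(p^2 + 2.2*p + 14.17). Poles: -1.1 + 3.6j, -1.1 - 3.6j, -1.5. Stable (all poles in LHP)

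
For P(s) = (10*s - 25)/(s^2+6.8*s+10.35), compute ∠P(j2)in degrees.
Substitute s = j*2: P(j2) = 0.502702 + 2.07295j.
∠P(j2) = atan2(Im, Re) = atan2(2.07295, 0.502702) = 76.37°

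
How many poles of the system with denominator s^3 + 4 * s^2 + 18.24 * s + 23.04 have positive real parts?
s^3 + 4*s^2 + 18.24*s + 23.04 = (s + 1.6)(s^2 + 2.4*s + 14.4). Poles: -1.2 + 3.6j, -1.2 - 3.6j, -1.6. RHP poles (Re>0): 0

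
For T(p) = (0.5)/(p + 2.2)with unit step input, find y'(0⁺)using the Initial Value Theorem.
IVT: y'(0⁺) = lim_{p→∞} p²·Y(p) = lim_{p→∞} p·T(p).
deg(num) = 0, deg(den) = 1, relative degree = 1, so p·T(p) → (leading num)/(leading den) = 0.5/1 = 0.5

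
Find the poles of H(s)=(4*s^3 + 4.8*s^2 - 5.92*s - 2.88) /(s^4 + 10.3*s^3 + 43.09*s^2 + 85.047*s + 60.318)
Set denominator = 0: s^4 + 10.3*s^3 + 43.09*s^2 + 85.047*s + 60.318 = (s + 3.6)(s + 1.5)(s^2 + 5.2*s + 11.17) = 0 → Poles: -1.5, -2.6 + 2.1j, -2.6 - 2.1j, -3.6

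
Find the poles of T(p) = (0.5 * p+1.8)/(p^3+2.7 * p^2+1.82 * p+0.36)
Set denominator = 0: p^3 + 2.7*p^2 + 1.82*p + 0.36 = (p + 0.4)(p + 0.5)(p + 1.8) = 0 → Poles: -0.4, -0.5, -1.8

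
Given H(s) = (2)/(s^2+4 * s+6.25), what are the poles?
Set denominator = 0: s^2 + 4*s + 6.25 = 0 → Poles: -2 + 1.5j, -2 - 1.5j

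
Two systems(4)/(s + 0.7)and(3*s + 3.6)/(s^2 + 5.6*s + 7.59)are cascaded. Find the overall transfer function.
Series: H = H₁ · H₂ = (n₁·n₂)/(d₁·d₂).
Num: n₁·n₂ = 12*s + 14.4. Den: d₁·d₂ = s^3 + 6.3*s^2 + 11.51*s + 5.313.
H(s) = (12*s + 14.4)/(s^3 + 6.3*s^2 + 11.51*s + 5.313)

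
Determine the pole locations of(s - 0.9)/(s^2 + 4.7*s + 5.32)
Set denominator = 0: s^2 + 4.7*s + 5.32 = (s + 1.9)(s + 2.8) = 0 → Poles: -1.9, -2.8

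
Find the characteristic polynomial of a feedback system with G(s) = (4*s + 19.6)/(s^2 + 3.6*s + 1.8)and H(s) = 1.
Characteristic poly = G_den * H_den + G_num * H_num = (s^2 + 3.6*s + 1.8) + (4*s + 19.6) = s^2 + 7.6*s + 21.4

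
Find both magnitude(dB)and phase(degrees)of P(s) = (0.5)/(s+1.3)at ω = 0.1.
Substitute s = j*0.1: P(j0.1) = 0.382353 - 0.0294118j.
|P| = 20*log₁₀(sqrt(Re²+Im²)) = -8.33 dB.
∠P = atan2(Im, Re) = -4.40°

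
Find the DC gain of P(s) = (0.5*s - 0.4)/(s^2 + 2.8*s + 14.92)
DC gain = P(0) = num(0)/den(0) = -0.4/14.92 = -0.02681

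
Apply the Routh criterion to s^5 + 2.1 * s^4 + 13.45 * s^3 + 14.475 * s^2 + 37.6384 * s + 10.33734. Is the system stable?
Routh array:
s^5: [1, 13.45, 37.6384]; s^4: [2.1, 14.475, 10.33734]; s^3: [6.55714, 32.7159]; s^2: [3.99737, 10.33734]; s^1: [15.7589]; s^0: [10.33734]
First column: [1, 2.1, 6.55714, 3.99737, 15.7589, 10.33734]. Sign changes = 0.
Yes, stable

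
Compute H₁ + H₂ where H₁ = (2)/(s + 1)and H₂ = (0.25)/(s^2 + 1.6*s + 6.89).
Parallel: H = H₁ + H₂ = (n₁·d₂ + n₂·d₁)/(d₁·d₂).
n₁·d₂ = 2*s^2 + 3.2*s + 13.78. n₂·d₁ = 0.25*s + 0.25. Sum = 2*s^2 + 3.45*s + 14.03. d₁·d₂ = s^3 + 2.6*s^2 + 8.49*s + 6.89.
H(s) = (2*s^2 + 3.45*s + 14.03)/(s^3 + 2.6*s^2 + 8.49*s + 6.89)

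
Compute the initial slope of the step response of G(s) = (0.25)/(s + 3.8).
IVT: y'(0⁺) = lim_{s→∞} s²·Y(s) = lim_{s→∞} s·G(s).
deg(num) = 0, deg(den) = 1, relative degree = 1, so s·G(s) → (leading num)/(leading den) = 0.25/1 = 0.25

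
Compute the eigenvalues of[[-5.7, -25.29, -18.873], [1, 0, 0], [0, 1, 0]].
Eigenvalues solve det(λI - A) = 0.
Characteristic polynomial: λ^3 + 5.7*λ^2 + 25.29*λ + 18.873 = 0.
Factor: (λ + 0.9)(λ^2 + 4.8*λ + 20.97) = 0.
Roots: -0.9, -2.4 + 3.9j, -2.4 - 3.9j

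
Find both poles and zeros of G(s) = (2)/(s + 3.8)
Set denominator = 0: s + 3.8 = 0 → Poles: -3.8
Numerator is a nonzero constant (2) → Zeros: none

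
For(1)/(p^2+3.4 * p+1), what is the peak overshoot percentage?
Standard form: ωn²/(p²+2ζωn·p+ωn²) → ωn = 1, ζ = 1.7.
ζ ≥ 1, so the response is non-oscillatory: peak overshoot = 0%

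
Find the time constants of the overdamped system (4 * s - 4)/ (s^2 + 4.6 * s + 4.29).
Overdamped: real poles at -1.3, -3.3. τ = -1/pole → τ₁ = 0.7692, τ₂ = 0.303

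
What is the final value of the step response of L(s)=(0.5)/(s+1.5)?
FVT: lim_{t→∞} y(t) = lim_{s→0} s*Y(s) where Y(s) = L(s)/s.
= lim_{s→0} L(s) = L(0) = num(0)/den(0) = 0.5/1.5 = 0.3333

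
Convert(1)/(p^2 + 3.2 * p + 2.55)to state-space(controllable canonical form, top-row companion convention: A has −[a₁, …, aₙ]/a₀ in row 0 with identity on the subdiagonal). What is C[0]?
Reachable canonical form: C = numerator coefficients (right-aligned, zero-padded to length n).
num = 1, C = [[0, 1]].
C[0] = 0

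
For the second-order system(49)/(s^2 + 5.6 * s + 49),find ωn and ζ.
Standard form: ωn²/(s²+2ζωn·s+ωn²).
const=49=ωn² → ωn=7, s coeff=5.6=2ζωn → ζ=0.4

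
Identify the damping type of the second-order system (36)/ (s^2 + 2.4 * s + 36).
Standard form: ωn²/(s²+2ζωn·s+ωn²) gives ωn=6, ζ=0.2.
Underdamped (ζ = 0.2 < 1)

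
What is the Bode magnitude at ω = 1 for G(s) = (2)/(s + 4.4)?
Substitute s = j*1: G(j1) = 0.43222 - 0.0982318j.
|G(j1)| = sqrt(Re² + Im²) = 0.4432.
20*log₁₀(0.4432) = -7.07 dB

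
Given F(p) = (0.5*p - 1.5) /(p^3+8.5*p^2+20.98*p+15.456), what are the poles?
Set denominator = 0: p^3 + 8.5*p^2 + 20.98*p + 15.456 = (p + 4.8)(p + 2.3)(p + 1.4) = 0 → Poles: -1.4, -2.3, -4.8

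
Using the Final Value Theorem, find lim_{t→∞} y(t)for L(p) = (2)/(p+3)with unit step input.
FVT: lim_{t→∞} y(t) = lim_{p→0} p*Y(p) where Y(p) = L(p)/p.
= lim_{p→0} L(p) = L(0) = num(0)/den(0) = 2/3 = 0.6667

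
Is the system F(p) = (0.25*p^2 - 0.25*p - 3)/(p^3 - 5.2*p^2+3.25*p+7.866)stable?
Denominator: p^3 - 5.2*p^2 + 3.25*p + 7.866 = (p - 3.8)(p + 0.9)(p - 2.3). Poles: -0.9, 2.3, 3.8. All Re(p)<0: No (unstable)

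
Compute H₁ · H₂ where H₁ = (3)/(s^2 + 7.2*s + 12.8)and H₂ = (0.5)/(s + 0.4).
Series: H = H₁ · H₂ = (n₁·n₂)/(d₁·d₂).
Num: n₁·n₂ = 1.5. Den: d₁·d₂ = s^3 + 7.6*s^2 + 15.68*s + 5.12.
H(s) = (1.5)/(s^3 + 7.6*s^2 + 15.68*s + 5.12)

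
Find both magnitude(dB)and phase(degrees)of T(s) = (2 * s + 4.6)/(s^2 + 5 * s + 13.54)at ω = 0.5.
Substitute s = j*0.5: T(j0.5) = 0.347966 + 0.00978815j.
|T| = 20*log₁₀(sqrt(Re²+Im²)) = -9.17 dB.
∠T = atan2(Im, Re) = 1.61°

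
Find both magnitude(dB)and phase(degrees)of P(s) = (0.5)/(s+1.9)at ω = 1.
Substitute s = j*1: P(j1) = 0.206074 - 0.10846j.
|P| = 20*log₁₀(sqrt(Re²+Im²)) = -12.66 dB.
∠P = atan2(Im, Re) = -27.76°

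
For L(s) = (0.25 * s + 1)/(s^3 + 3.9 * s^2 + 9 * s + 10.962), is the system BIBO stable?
Denominator: s^3 + 3.9*s^2 + 9*s + 10.962 = (s + 2.1)(s^2 + 1.8*s + 5.22). Poles: -0.9 + 2.1j, -0.9 - 2.1j, -2.1. All Re(p)<0: Yes (stable)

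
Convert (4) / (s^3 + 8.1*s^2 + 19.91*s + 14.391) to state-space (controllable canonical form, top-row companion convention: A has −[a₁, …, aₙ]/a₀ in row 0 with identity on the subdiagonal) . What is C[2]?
Reachable canonical form: C = numerator coefficients (right-aligned, zero-padded to length n).
num = 4, C = [[0, 0, 4]].
C[2] = 4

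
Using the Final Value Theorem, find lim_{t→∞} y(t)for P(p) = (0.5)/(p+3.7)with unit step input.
FVT: lim_{t→∞} y(t) = lim_{p→0} p*Y(p) where Y(p) = P(p)/p.
= lim_{p→0} P(p) = P(0) = num(0)/den(0) = 0.5/3.7 = 0.1351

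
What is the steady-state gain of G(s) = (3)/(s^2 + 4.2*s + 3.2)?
DC gain = G(0) = num(0)/den(0) = 3/3.2 = 0.9375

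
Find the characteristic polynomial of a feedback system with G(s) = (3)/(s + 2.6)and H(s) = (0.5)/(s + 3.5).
Characteristic poly = G_den * H_den + G_num * H_num = (s^2 + 6.1*s + 9.1) + (1.5) = s^2 + 6.1*s + 10.6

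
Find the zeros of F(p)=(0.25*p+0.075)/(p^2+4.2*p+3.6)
Set numerator = 0: 0.25*p + 0.075 = 0 → Zeros: -0.3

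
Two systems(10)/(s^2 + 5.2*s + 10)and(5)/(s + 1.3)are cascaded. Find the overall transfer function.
Series: H = H₁ · H₂ = (n₁·n₂)/(d₁·d₂).
Num: n₁·n₂ = 50. Den: d₁·d₂ = s^3 + 6.5*s^2 + 16.76*s + 13.
H(s) = (50)/(s^3 + 6.5*s^2 + 16.76*s + 13)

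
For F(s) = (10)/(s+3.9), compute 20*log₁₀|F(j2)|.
Substitute s = j*2: F(j2) = 2.03019 - 1.04112j.
|F(j2)| = sqrt(Re² + Im²) = 2.282.
20*log₁₀(2.282) = 7.16 dB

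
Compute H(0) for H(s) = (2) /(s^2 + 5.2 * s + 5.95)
DC gain = H(0) = num(0)/den(0) = 2/5.95 = 0.3361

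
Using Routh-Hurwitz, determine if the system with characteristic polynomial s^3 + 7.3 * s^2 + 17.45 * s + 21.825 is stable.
Routh array:
s^3: [1, 17.45]; s^2: [7.3, 21.825]; s^1: [14.4603]; s^0: [21.825]
First column: [1, 7.3, 14.4603, 21.825]. Sign changes = 0.
Yes, stable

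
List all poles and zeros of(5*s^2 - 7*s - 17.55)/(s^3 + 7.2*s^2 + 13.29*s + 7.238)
Set denominator = 0: s^3 + 7.2*s^2 + 13.29*s + 7.238 = (s + 4.7)(s + 1.1)(s + 1.4) = 0 → Poles: -1.1, -1.4, -4.7
Set numerator = 0: 5*s^2 - 7*s - 17.55 = 5*(s - 2.7)(s + 1.3) = 0 → Zeros: -1.3, 2.7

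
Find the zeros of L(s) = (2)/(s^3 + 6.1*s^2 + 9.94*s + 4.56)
Numerator is a nonzero constant (2) → Zeros: none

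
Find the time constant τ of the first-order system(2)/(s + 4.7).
First-order system: τ = -1/pole. Pole = -4.7. τ = -1/(-4.7) = 0.2128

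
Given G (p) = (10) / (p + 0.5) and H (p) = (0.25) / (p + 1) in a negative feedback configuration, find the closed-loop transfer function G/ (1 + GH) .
Closed-loop T = G/(1+GH).
Numerator: G_num * H_den = 10*p + 10.
Denominator: G_den * H_den + G_num * H_num = (p^2 + 1.5*p + 0.5) + (2.5) = p^2 + 1.5*p + 3.
T(p) = (10*p + 10)/(p^2 + 1.5*p + 3)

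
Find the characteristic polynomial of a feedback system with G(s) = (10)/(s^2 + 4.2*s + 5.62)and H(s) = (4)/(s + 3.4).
Characteristic poly = G_den * H_den + G_num * H_num = (s^3 + 7.6*s^2 + 19.9*s + 19.108) + (40) = s^3 + 7.6*s^2 + 19.9*s + 59.108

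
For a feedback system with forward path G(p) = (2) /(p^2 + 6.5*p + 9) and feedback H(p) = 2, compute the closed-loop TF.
Closed-loop T = G/(1+GH).
Numerator: G_num * H_den = 2.
Denominator: G_den * H_den + G_num * H_num = (p^2 + 6.5*p + 9) + (4) = p^2 + 6.5*p + 13.
T(p) = (2)/(p^2 + 6.5*p + 13)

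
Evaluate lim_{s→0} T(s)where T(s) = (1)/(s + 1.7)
DC gain = T(0) = num(0)/den(0) = 1/1.7 = 0.5882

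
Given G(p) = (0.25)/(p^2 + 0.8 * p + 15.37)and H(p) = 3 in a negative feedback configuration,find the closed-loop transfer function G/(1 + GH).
Closed-loop T = G/(1+GH).
Numerator: G_num * H_den = 0.25.
Denominator: G_den * H_den + G_num * H_num = (p^2 + 0.8*p + 15.37) + (0.75) = p^2 + 0.8*p + 16.12.
T(p) = (0.25)/(p^2 + 0.8*p + 16.12)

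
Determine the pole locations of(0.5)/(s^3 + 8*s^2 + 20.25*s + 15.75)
Set denominator = 0: s^3 + 8*s^2 + 20.25*s + 15.75 = (s + 3.5)(s + 1.5)(s + 3) = 0 → Poles: -1.5, -3, -3.5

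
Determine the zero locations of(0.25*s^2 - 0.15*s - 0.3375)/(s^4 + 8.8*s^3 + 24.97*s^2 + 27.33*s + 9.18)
Set numerator = 0: 0.25*s^2 - 0.15*s - 0.3375 = 0.25*(s + 0.9)(s - 1.5) = 0 → Zeros: -0.9, 1.5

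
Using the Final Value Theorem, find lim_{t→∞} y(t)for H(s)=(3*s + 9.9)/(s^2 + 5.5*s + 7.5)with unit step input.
FVT: lim_{t→∞} y(t) = lim_{s→0} s*Y(s) where Y(s) = H(s)/s.
= lim_{s→0} H(s) = H(0) = num(0)/den(0) = 9.9/7.5 = 1.32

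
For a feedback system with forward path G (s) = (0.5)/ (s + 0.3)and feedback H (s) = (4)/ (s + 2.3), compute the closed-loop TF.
Closed-loop T = G/(1+GH).
Numerator: G_num * H_den = 0.5*s + 1.15.
Denominator: G_den * H_den + G_num * H_num = (s^2 + 2.6*s + 0.69) + (2) = s^2 + 2.6*s + 2.69.
T(s) = (0.5*s + 1.15)/(s^2 + 2.6*s + 2.69)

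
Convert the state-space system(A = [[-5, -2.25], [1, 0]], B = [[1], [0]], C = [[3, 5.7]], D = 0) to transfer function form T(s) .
T(s) = C(sI - A)⁻¹B + D.
Characteristic polynomial det(sI - A) = s^2 + 5*s + 2.25.
Numerator from C·adj(sI-A)·B + D·det(sI-A) = 3*s + 5.7.
T(s) = (3*s + 5.7)/(s^2 + 5*s + 2.25)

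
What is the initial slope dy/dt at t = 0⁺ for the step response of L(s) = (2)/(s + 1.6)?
IVT: y'(0⁺) = lim_{s→∞} s²·Y(s) = lim_{s→∞} s·L(s).
deg(num) = 0, deg(den) = 1, relative degree = 1, so s·L(s) → (leading num)/(leading den) = 2/1 = 2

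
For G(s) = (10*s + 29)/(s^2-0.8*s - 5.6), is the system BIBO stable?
Denominator: s^2 - 0.8*s - 5.6 = (s - 2.8)(s + 2). Poles: -2, 2.8. All Re(p)<0: No (unstable)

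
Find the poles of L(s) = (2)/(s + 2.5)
Set denominator = 0: s + 2.5 = 0 → Poles: -2.5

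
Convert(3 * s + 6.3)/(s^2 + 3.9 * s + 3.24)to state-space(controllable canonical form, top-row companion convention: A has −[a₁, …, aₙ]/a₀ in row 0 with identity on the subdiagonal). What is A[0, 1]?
Reachable canonical form for den = s^2 + 3.9*s + 3.24: top row of A = -[a₁,a₂,...,aₙ]/a₀, ones on the subdiagonal, zeros elsewhere.
A = [[-3.9, -3.24], [1, 0]].
A[0,1] = -3.24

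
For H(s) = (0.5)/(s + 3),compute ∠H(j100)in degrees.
Substitute s = j*100: H(j100) = 0.000149865 - 0.0049955j.
∠H(j100) = atan2(Im, Re) = atan2(-0.0049955, 0.000149865) = -88.28°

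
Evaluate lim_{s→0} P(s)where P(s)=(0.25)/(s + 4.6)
DC gain = P(0) = num(0)/den(0) = 0.25/4.6 = 0.05435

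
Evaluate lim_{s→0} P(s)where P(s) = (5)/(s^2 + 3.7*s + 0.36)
DC gain = P(0) = num(0)/den(0) = 5/0.36 = 13.89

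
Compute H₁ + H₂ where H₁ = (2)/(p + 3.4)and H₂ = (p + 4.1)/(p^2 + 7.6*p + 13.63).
Parallel: H = H₁ + H₂ = (n₁·d₂ + n₂·d₁)/(d₁·d₂).
n₁·d₂ = 2*p^2 + 15.2*p + 27.26. n₂·d₁ = p^2 + 7.5*p + 13.94. Sum = 3*p^2 + 22.7*p + 41.2. d₁·d₂ = p^3 + 11*p^2 + 39.47*p + 46.342.
H(p) = (3*p^2 + 22.7*p + 41.2)/(p^3 + 11*p^2 + 39.47*p + 46.342)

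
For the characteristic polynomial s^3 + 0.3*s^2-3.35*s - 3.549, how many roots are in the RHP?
s^3 + 0.3*s^2 - 3.35*s - 3.549 = (s - 2.1)(s^2 + 2.4*s + 1.69). Poles: -1.2 + 0.5j, -1.2 - 0.5j, 2.1. RHP poles (Re>0): 1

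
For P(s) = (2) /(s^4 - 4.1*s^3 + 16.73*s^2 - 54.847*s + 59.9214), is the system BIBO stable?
Denominator: s^4 - 4.1*s^3 + 16.73*s^2 - 54.847*s + 59.9214 = (s - 2.2)(s - 2.1)(s^2 + 0.2*s + 12.97). Poles: -0.1 + 3.6j, -0.1 - 3.6j, 2.1, 2.2. All Re(p)<0: No (unstable)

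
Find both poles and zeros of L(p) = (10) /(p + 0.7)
Set denominator = 0: p + 0.7 = 0 → Poles: -0.7
Numerator is a nonzero constant (10) → Zeros: none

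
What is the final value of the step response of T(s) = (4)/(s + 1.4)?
FVT: lim_{t→∞} y(t) = lim_{s→0} s*Y(s) where Y(s) = T(s)/s.
= lim_{s→0} T(s) = T(0) = num(0)/den(0) = 4/1.4 = 2.857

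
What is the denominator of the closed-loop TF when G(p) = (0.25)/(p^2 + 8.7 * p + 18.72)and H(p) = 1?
Characteristic poly = G_den * H_den + G_num * H_num = (p^2 + 8.7*p + 18.72) + (0.25) = p^2 + 8.7*p + 18.97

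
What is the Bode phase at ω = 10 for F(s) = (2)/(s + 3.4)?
Substitute s = j*10: F(j10) = 0.0609537 - 0.179276j.
∠F(j10) = atan2(Im, Re) = atan2(-0.179276, 0.0609537) = -71.22°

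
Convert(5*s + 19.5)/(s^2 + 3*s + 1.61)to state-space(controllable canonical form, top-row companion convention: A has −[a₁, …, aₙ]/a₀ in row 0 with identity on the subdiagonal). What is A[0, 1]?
Reachable canonical form for den = s^2 + 3*s + 1.61: top row of A = -[a₁,a₂,...,aₙ]/a₀, ones on the subdiagonal, zeros elsewhere.
A = [[-3, -1.61], [1, 0]].
A[0,1] = -1.61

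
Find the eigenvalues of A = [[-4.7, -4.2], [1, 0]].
Eigenvalues solve det(λI - A) = 0.
Characteristic polynomial: λ^2 + 4.7*λ + 4.2 = 0.
Factor: (λ + 1.2)(λ + 3.5) = 0.
Roots: -1.2, -3.5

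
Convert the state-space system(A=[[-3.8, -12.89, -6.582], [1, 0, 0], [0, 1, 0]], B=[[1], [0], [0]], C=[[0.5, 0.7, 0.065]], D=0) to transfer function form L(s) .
L(s) = C(sI - A)⁻¹B + D.
Characteristic polynomial det(sI - A) = s^3 + 3.8*s^2 + 12.89*s + 6.582.
Numerator from C·adj(sI-A)·B + D·det(sI-A) = 0.5*s^2 + 0.7*s + 0.065.
L(s) = (0.5*s^2 + 0.7*s + 0.065)/(s^3 + 3.8*s^2 + 12.89*s + 6.582)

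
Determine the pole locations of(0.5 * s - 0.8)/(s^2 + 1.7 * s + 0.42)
Set denominator = 0: s^2 + 1.7*s + 0.42 = (s + 1.4)(s + 0.3) = 0 → Poles: -0.3, -1.4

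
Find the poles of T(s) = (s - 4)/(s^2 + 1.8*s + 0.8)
Set denominator = 0: s^2 + 1.8*s + 0.8 = (s + 0.8)(s + 1) = 0 → Poles: -0.8, -1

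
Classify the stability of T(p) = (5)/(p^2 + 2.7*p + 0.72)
Denominator: p^2 + 2.7*p + 0.72 = (p + 2.4)(p + 0.3). Poles: -0.3, -2.4. Stable (all poles in LHP)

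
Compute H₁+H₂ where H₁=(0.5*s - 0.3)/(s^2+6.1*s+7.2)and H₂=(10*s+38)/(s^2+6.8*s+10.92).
Parallel: H = H₁ + H₂ = (n₁·d₂ + n₂·d₁)/(d₁·d₂).
n₁·d₂ = 0.5*s^3 + 3.1*s^2 + 3.42*s - 3.276. n₂·d₁ = 10*s^3 + 99*s^2 + 303.8*s + 273.6. Sum = 10.5*s^3 + 102.1*s^2 + 307.22*s + 270.324. d₁·d₂ = s^4 + 12.9*s^3 + 59.6*s^2 + 115.572*s + 78.624.
H(s) = (10.5*s^3 + 102.1*s^2 + 307.22*s + 270.324)/(s^4 + 12.9*s^3 + 59.6*s^2 + 115.572*s + 78.624)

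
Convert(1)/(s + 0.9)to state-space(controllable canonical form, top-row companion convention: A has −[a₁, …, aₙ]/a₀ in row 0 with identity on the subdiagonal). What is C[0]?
Reachable canonical form: C = numerator coefficients (right-aligned, zero-padded to length n).
num = 1, C = [[1]].
C[0] = 1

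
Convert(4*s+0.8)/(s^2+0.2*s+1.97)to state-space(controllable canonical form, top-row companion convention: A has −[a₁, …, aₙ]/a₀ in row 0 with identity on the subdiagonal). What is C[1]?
Reachable canonical form: C = numerator coefficients (right-aligned, zero-padded to length n).
num = 4*s + 0.8, C = [[4, 0.8]].
C[1] = 0.8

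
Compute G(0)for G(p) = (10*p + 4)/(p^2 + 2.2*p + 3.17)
DC gain = G(0) = num(0)/den(0) = 4/3.17 = 1.262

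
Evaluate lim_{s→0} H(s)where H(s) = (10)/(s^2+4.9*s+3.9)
DC gain = H(0) = num(0)/den(0) = 10/3.9 = 2.564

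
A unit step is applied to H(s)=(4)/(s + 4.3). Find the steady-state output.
FVT: lim_{t→∞} y(t) = lim_{s→0} s*Y(s) where Y(s) = H(s)/s.
= lim_{s→0} H(s) = H(0) = num(0)/den(0) = 4/4.3 = 0.9302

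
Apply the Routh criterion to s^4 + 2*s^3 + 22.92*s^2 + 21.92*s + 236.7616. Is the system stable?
Routh array:
s^4: [1, 22.92, 236.7616]; s^3: [2, 21.92]; s^2: [11.96, 236.7616]; s^1: [-17.6722]; s^0: [236.7616]
First column: [1, 2, 11.96, -17.6722, 236.7616]. Sign changes = 2.
No, unstable (2 RHP root(s))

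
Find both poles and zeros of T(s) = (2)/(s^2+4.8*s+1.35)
Set denominator = 0: s^2 + 4.8*s + 1.35 = (s + 4.5)(s + 0.3) = 0 → Poles: -0.3, -4.5
Numerator is a nonzero constant (2) → Zeros: none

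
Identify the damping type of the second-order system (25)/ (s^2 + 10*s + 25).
Standard form: ωn²/(s²+2ζωn·s+ωn²) gives ωn=5, ζ=1.
Critically damped (ζ = 1)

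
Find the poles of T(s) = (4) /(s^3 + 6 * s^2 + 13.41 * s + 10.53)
Set denominator = 0: s^3 + 6*s^2 + 13.41*s + 10.53 = (s + 1.8)(s^2 + 4.2*s + 5.85) = 0 → Poles: -1.8, -2.1 + 1.2j, -2.1 - 1.2j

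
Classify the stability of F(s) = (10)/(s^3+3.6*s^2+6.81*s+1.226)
Denominator: s^3 + 3.6*s^2 + 6.81*s + 1.226 = (s + 0.2)(s^2 + 3.4*s + 6.13). Poles: -0.2, -1.7 + 1.8j, -1.7 - 1.8j. Stable (all poles in LHP)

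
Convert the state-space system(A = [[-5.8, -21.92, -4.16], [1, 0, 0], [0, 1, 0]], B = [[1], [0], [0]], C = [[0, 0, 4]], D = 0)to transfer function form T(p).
T(p) = C(pI - A)⁻¹B + D.
Characteristic polynomial det(pI - A) = p^3 + 5.8*p^2 + 21.92*p + 4.16.
Numerator from C·adj(pI-A)·B + D·det(pI-A) = 4.
T(p) = (4)/(p^3 + 5.8*p^2 + 21.92*p + 4.16)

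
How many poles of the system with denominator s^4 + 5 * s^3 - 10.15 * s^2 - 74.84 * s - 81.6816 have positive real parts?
s^4 + 5*s^3 - 10.15*s^2 - 74.84*s - 81.6816 = (s - 3.9)(s + 2.8)(s + 1.7)(s + 4.4). Poles: -1.7, -2.8, -4.4, 3.9. RHP poles (Re>0): 1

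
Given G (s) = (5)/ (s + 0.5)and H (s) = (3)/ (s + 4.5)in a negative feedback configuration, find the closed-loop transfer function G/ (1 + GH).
Closed-loop T = G/(1+GH).
Numerator: G_num * H_den = 5*s + 22.5.
Denominator: G_den * H_den + G_num * H_num = (s^2 + 5*s + 2.25) + (15) = s^2 + 5*s + 17.25.
T(s) = (5*s + 22.5)/(s^2 + 5*s + 17.25)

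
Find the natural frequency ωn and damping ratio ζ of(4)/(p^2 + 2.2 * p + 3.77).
Underdamped: complex pole -1.1 + 1.6j. ωn = |pole| = 1.942, ζ = -Re(pole)/ωn = 0.5665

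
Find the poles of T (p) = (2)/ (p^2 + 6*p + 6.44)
Set denominator = 0: p^2 + 6*p + 6.44 = (p + 4.6)(p + 1.4) = 0 → Poles: -1.4, -4.6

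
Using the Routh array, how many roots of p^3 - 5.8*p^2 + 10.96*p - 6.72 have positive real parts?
Routh array:
p^3: [1, 10.96]; p^2: [-5.8, -6.72]; p^1: [9.80138]; p^0: [-6.72]
First column: [1, -5.8, 9.80138, -6.72]. Sign changes = RHP roots = 3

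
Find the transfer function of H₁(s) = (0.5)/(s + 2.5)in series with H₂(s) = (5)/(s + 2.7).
Series: H = H₁ · H₂ = (n₁·n₂)/(d₁·d₂).
Num: n₁·n₂ = 2.5. Den: d₁·d₂ = s^2 + 5.2*s + 6.75.
H(s) = (2.5)/(s^2 + 5.2*s + 6.75)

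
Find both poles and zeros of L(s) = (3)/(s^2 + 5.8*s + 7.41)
Set denominator = 0: s^2 + 5.8*s + 7.41 = (s + 3.9)(s + 1.9) = 0 → Poles: -1.9, -3.9
Numerator is a nonzero constant (3) → Zeros: none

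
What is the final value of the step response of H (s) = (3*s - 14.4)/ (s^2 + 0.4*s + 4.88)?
FVT: lim_{t→∞} y(t) = lim_{s→0} s*Y(s) where Y(s) = H(s)/s.
= lim_{s→0} H(s) = H(0) = num(0)/den(0) = -14.4/4.88 = -2.951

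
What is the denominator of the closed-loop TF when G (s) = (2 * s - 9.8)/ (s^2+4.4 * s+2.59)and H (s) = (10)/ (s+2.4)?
Characteristic poly = G_den * H_den + G_num * H_num = (s^3 + 6.8*s^2 + 13.15*s + 6.216) + (20*s - 98) = s^3 + 6.8*s^2 + 33.15*s - 91.784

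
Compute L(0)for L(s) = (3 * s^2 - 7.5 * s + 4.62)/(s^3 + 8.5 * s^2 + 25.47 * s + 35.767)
DC gain = L(0) = num(0)/den(0) = 4.62/35.767 = 0.1292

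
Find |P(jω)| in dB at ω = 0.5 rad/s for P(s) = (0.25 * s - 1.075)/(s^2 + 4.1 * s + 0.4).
Substitute s = j*0.5: P(j0.5) = 0.0224852 + 0.526036j.
|P(j0.5)| = sqrt(Re² + Im²) = 0.5265.
20*log₁₀(0.5265) = -5.57 dB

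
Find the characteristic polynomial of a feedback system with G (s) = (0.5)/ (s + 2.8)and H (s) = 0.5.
Characteristic poly = G_den * H_den + G_num * H_num = (s + 2.8) + (0.25) = s + 3.05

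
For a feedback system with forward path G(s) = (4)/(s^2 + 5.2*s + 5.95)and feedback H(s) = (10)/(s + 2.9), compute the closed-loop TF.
Closed-loop T = G/(1+GH).
Numerator: G_num * H_den = 4*s + 11.6.
Denominator: G_den * H_den + G_num * H_num = (s^3 + 8.1*s^2 + 21.03*s + 17.255) + (40) = s^3 + 8.1*s^2 + 21.03*s + 57.255.
T(s) = (4*s + 11.6)/(s^3 + 8.1*s^2 + 21.03*s + 57.255)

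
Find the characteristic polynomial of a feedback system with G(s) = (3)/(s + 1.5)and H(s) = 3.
Characteristic poly = G_den * H_den + G_num * H_num = (s + 1.5) + (9) = s + 10.5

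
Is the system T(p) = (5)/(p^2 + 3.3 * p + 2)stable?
Denominator: p^2 + 3.3*p + 2 = (p + 2.5)(p + 0.8). Poles: -0.8, -2.5. All Re(p)<0: Yes (stable)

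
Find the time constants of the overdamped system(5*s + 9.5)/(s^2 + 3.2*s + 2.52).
Overdamped: real poles at -1.8, -1.4. τ = -1/pole → τ₁ = 0.5556, τ₂ = 0.7143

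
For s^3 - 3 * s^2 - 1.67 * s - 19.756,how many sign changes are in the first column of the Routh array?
Routh array:
s^3: [1, -1.67]; s^2: [-3, -19.756]; s^1: [-8.25533]; s^0: [-19.756]
First column: [1, -3, -8.25533, -19.756]. Sign changes = 1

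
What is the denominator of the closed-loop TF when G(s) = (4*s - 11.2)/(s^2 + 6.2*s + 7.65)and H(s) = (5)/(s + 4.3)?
Characteristic poly = G_den * H_den + G_num * H_num = (s^3 + 10.5*s^2 + 34.31*s + 32.895) + (20*s - 56) = s^3 + 10.5*s^2 + 54.31*s - 23.105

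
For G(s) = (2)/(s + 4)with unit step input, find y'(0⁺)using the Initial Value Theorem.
IVT: y'(0⁺) = lim_{s→∞} s²·Y(s) = lim_{s→∞} s·G(s).
deg(num) = 0, deg(den) = 1, relative degree = 1, so s·G(s) → (leading num)/(leading den) = 2/1 = 2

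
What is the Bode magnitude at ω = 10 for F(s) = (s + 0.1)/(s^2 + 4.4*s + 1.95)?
Substitute s = j*10: F(j10) = 0.037247 - 0.0852742j.
|F(j10)| = sqrt(Re² + Im²) = 0.09305.
20*log₁₀(0.09305) = -20.63 dB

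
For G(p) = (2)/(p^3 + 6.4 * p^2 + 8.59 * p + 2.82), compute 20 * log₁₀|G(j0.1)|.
Substitute p = j*0.1: G(j0.1) = 0.66157 - 0.20596j.
|G(j0.1)| = sqrt(Re² + Im²) = 0.6929.
20*log₁₀(0.6929) = -3.19 dB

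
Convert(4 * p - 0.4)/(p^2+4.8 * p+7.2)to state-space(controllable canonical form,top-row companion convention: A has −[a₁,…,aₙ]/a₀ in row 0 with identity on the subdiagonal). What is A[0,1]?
Reachable canonical form for den = p^2 + 4.8*p + 7.2: top row of A = -[a₁,a₂,...,aₙ]/a₀, ones on the subdiagonal, zeros elsewhere.
A = [[-4.8, -7.2], [1, 0]].
A[0,1] = -7.2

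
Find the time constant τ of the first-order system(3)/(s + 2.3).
First-order system: τ = -1/pole. Pole = -2.3. τ = -1/(-2.3) = 0.4348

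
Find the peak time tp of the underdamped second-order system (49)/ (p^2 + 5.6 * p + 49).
Standard form: ωn²/(p²+2ζωn·p+ωn²) → ωn = 7, ζ = 0.4.
ωd = ωn·√(1-ζ²) = 7·√(1-0.4²) = 6.416.
tp = π/ωd = π/6.416 = 0.4897 s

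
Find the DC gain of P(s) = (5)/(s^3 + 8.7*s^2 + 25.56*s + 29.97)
DC gain = P(0) = num(0)/den(0) = 5/29.97 = 0.1668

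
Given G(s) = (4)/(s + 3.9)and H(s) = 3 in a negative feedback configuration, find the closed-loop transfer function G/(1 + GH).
Closed-loop T = G/(1+GH).
Numerator: G_num * H_den = 4.
Denominator: G_den * H_den + G_num * H_num = (s + 3.9) + (12) = s + 15.9.
T(s) = (4)/(s + 15.9)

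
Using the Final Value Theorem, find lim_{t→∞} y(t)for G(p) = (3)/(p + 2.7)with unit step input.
FVT: lim_{t→∞} y(t) = lim_{p→0} p*Y(p) where Y(p) = G(p)/p.
= lim_{p→0} G(p) = G(0) = num(0)/den(0) = 3/2.7 = 1.111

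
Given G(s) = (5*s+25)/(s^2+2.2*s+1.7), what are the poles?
Set denominator = 0: s^2 + 2.2*s + 1.7 = 0 → Poles: -1.1 + 0.7j, -1.1 - 0.7j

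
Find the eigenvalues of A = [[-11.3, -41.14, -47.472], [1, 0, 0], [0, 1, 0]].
Eigenvalues solve det(λI - A) = 0.
Characteristic polynomial: λ^3 + 11.3*λ^2 + 41.14*λ + 47.472 = 0.
Factor: (λ + 4.6)(λ + 2.4)(λ + 4.3) = 0.
Roots: -2.4, -4.3, -4.6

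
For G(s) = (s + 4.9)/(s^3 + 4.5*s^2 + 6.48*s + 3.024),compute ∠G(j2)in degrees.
Substitute s = j*2: G(j2) = -0.25499 - 0.217999j.
∠G(j2) = atan2(Im, Re) = atan2(-0.217999, -0.25499) = -139.47°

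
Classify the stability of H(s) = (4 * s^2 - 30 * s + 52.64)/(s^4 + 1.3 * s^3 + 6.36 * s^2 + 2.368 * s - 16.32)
Denominator: s^4 + 1.3*s^3 + 6.36*s^2 + 2.368*s - 16.32 = (s - 1.2)(s + 1.7)(s^2 + 0.8*s + 8). Poles: -0.4 + 2.8j, -0.4 - 2.8j, -1.7, 1.2. Unstable (1 pole(s) in RHP)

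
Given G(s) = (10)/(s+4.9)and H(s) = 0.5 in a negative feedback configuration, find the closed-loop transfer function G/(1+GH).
Closed-loop T = G/(1+GH).
Numerator: G_num * H_den = 10.
Denominator: G_den * H_den + G_num * H_num = (s + 4.9) + (5) = s + 9.9.
T(s) = (10)/(s + 9.9)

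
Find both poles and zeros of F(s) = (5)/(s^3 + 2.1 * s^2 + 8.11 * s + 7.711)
Set denominator = 0: s^3 + 2.1*s^2 + 8.11*s + 7.711 = (s + 1.1)(s^2 + s + 7.01) = 0 → Poles: -0.5 + 2.6j, -0.5 - 2.6j, -1.1
Numerator is a nonzero constant (5) → Zeros: none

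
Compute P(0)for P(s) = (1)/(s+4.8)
DC gain = P(0) = num(0)/den(0) = 1/4.8 = 0.2083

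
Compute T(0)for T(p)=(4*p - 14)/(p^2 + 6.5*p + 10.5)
DC gain = T(0) = num(0)/den(0) = -14/10.5 = -1.333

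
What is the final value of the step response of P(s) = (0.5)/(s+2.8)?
FVT: lim_{t→∞} y(t) = lim_{s→0} s*Y(s) where Y(s) = P(s)/s.
= lim_{s→0} P(s) = P(0) = num(0)/den(0) = 0.5/2.8 = 0.1786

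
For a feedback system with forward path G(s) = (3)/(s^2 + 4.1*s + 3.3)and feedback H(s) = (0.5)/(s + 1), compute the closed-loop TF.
Closed-loop T = G/(1+GH).
Numerator: G_num * H_den = 3*s + 3.
Denominator: G_den * H_den + G_num * H_num = (s^3 + 5.1*s^2 + 7.4*s + 3.3) + (1.5) = s^3 + 5.1*s^2 + 7.4*s + 4.8.
T(s) = (3*s + 3)/(s^3 + 5.1*s^2 + 7.4*s + 4.8)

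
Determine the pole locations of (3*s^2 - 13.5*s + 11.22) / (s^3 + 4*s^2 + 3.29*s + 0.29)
Set denominator = 0: s^3 + 4*s^2 + 3.29*s + 0.29 = (s + 0.1)(s + 1)(s + 2.9) = 0 → Poles: -0.1, -1, -2.9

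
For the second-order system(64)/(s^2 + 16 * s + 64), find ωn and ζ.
Standard form: ωn²/(s²+2ζωn·s+ωn²).
const=64=ωn² → ωn=8, s coeff=16=2ζωn → ζ=1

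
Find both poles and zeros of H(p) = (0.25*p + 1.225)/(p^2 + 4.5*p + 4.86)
Set denominator = 0: p^2 + 4.5*p + 4.86 = (p + 1.8)(p + 2.7) = 0 → Poles: -1.8, -2.7
Set numerator = 0: 0.25*p + 1.225 = 0 → Zeros: -4.9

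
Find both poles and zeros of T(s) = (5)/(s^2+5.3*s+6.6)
Set denominator = 0: s^2 + 5.3*s + 6.6 = (s + 3.3)(s + 2) = 0 → Poles: -2, -3.3
Numerator is a nonzero constant (5) → Zeros: none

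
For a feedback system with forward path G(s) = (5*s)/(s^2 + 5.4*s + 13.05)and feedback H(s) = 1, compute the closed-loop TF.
Closed-loop T = G/(1+GH).
Numerator: G_num * H_den = 5*s.
Denominator: G_den * H_den + G_num * H_num = (s^2 + 5.4*s + 13.05) + (5*s) = s^2 + 10.4*s + 13.05.
T(s) = (5*s)/(s^2 + 10.4*s + 13.05)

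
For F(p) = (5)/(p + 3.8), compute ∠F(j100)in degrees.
Substitute p = j*100: F(j100) = 0.00189726 - 0.0499279j.
∠F(j100) = atan2(Im, Re) = atan2(-0.0499279, 0.00189726) = -87.82°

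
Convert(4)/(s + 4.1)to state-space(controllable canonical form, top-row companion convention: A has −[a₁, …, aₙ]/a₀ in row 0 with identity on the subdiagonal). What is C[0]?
Reachable canonical form: C = numerator coefficients (right-aligned, zero-padded to length n).
num = 4, C = [[4]].
C[0] = 4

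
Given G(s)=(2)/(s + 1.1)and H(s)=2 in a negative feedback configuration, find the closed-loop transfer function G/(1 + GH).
Closed-loop T = G/(1+GH).
Numerator: G_num * H_den = 2.
Denominator: G_den * H_den + G_num * H_num = (s + 1.1) + (4) = s + 5.1.
T(s) = (2)/(s + 5.1)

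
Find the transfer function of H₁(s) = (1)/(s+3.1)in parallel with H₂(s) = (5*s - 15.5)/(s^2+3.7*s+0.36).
Parallel: H = H₁ + H₂ = (n₁·d₂ + n₂·d₁)/(d₁·d₂).
n₁·d₂ = s^2 + 3.7*s + 0.36. n₂·d₁ = 5*s^2 - 48.05. Sum = 6*s^2 + 3.7*s - 47.69. d₁·d₂ = s^3 + 6.8*s^2 + 11.83*s + 1.116.
H(s) = (6*s^2 + 3.7*s - 47.69)/(s^3 + 6.8*s^2 + 11.83*s + 1.116)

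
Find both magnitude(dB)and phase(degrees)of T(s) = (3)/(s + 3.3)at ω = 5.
Substitute s = j*5: T(j5) = 0.275843 - 0.417944j.
|T| = 20*log₁₀(sqrt(Re²+Im²)) = -6.01 dB.
∠T = atan2(Im, Re) = -56.58°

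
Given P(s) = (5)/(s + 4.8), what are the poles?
Set denominator = 0: s + 4.8 = 0 → Poles: -4.8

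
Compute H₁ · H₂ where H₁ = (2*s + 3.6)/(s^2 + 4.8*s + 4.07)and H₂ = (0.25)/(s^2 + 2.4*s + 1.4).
Series: H = H₁ · H₂ = (n₁·n₂)/(d₁·d₂).
Num: n₁·n₂ = 0.5*s + 0.9. Den: d₁·d₂ = s^4 + 7.2*s^3 + 16.99*s^2 + 16.488*s + 5.698.
H(s) = (0.5*s + 0.9)/(s^4 + 7.2*s^3 + 16.99*s^2 + 16.488*s + 5.698)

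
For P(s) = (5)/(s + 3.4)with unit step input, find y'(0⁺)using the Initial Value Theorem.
IVT: y'(0⁺) = lim_{s→∞} s²·Y(s) = lim_{s→∞} s·P(s).
deg(num) = 0, deg(den) = 1, relative degree = 1, so s·P(s) → (leading num)/(leading den) = 5/1 = 5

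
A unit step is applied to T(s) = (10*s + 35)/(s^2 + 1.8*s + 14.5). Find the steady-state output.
FVT: lim_{t→∞} y(t) = lim_{s→0} s*Y(s) where Y(s) = T(s)/s.
= lim_{s→0} T(s) = T(0) = num(0)/den(0) = 35/14.5 = 2.414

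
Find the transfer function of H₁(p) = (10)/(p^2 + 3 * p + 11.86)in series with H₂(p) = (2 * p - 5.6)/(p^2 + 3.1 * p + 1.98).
Series: H = H₁ · H₂ = (n₁·n₂)/(d₁·d₂).
Num: n₁·n₂ = 20*p - 56. Den: d₁·d₂ = p^4 + 6.1*p^3 + 23.14*p^2 + 42.706*p + 23.4828.
H(p) = (20*p - 56)/(p^4 + 6.1*p^3 + 23.14*p^2 + 42.706*p + 23.4828)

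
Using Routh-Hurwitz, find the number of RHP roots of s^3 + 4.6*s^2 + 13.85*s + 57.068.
Routh array:
s^3: [1, 13.85]; s^2: [4.6, 57.068]; s^1: [1.44391]; s^0: [57.068]
First column: [1, 4.6, 1.44391, 57.068]. Sign changes = RHP roots = 0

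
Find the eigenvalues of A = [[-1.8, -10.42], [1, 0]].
Eigenvalues solve det(λI - A) = 0.
Characteristic polynomial: λ^2 + 1.8*λ + 10.42 = 0.
Roots: -0.9 + 3.1j, -0.9 - 3.1j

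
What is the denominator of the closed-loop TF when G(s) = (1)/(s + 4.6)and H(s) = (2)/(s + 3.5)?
Characteristic poly = G_den * H_den + G_num * H_num = (s^2 + 8.1*s + 16.1) + (2) = s^2 + 8.1*s + 18.1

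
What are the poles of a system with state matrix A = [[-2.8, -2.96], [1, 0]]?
Eigenvalues solve det(λI - A) = 0.
Characteristic polynomial: λ^2 + 2.8*λ + 2.96 = 0.
Roots: -1.4 + 1j, -1.4 - 1j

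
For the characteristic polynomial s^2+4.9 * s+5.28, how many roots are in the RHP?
s^2 + 4.9*s + 5.28 = (s + 3.3)(s + 1.6). Poles: -1.6, -3.3. RHP poles (Re>0): 0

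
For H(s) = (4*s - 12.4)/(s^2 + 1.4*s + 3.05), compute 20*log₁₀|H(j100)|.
Substitute s = j*100: H(j100) = 0.00180037 - 0.039987j.
|H(j100)| = sqrt(Re² + Im²) = 0.04003.
20*log₁₀(0.04003) = -27.95 dB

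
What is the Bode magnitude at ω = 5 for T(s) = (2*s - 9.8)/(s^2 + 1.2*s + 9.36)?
Substitute s = j*5: T(j5) = 0.760031 - 0.347814j.
|T(j5)| = sqrt(Re² + Im²) = 0.8358.
20*log₁₀(0.8358) = -1.56 dB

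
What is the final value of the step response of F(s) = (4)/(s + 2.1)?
FVT: lim_{t→∞} y(t) = lim_{s→0} s*Y(s) where Y(s) = F(s)/s.
= lim_{s→0} F(s) = F(0) = num(0)/den(0) = 4/2.1 = 1.905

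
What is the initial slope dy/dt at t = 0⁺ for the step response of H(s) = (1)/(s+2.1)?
IVT: y'(0⁺) = lim_{s→∞} s²·Y(s) = lim_{s→∞} s·H(s).
deg(num) = 0, deg(den) = 1, relative degree = 1, so s·H(s) → (leading num)/(leading den) = 1/1 = 1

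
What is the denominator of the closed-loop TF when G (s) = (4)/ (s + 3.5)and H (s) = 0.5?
Characteristic poly = G_den * H_den + G_num * H_num = (s + 3.5) + (2) = s + 5.5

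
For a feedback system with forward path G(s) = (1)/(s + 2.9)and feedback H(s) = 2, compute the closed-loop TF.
Closed-loop T = G/(1+GH).
Numerator: G_num * H_den = 1.
Denominator: G_den * H_den + G_num * H_num = (s + 2.9) + (2) = s + 4.9.
T(s) = (1)/(s + 4.9)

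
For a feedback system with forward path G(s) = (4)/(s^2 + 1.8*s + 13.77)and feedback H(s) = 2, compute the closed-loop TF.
Closed-loop T = G/(1+GH).
Numerator: G_num * H_den = 4.
Denominator: G_den * H_den + G_num * H_num = (s^2 + 1.8*s + 13.77) + (8) = s^2 + 1.8*s + 21.77.
T(s) = (4)/(s^2 + 1.8*s + 21.77)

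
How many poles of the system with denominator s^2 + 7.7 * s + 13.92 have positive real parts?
s^2 + 7.7*s + 13.92 = (s + 4.8)(s + 2.9). Poles: -2.9, -4.8. RHP poles (Re>0): 0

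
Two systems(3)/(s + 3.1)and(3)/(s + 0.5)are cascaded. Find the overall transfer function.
Series: H = H₁ · H₂ = (n₁·n₂)/(d₁·d₂).
Num: n₁·n₂ = 9. Den: d₁·d₂ = s^2 + 3.6*s + 1.55.
H(s) = (9)/(s^2 + 3.6*s + 1.55)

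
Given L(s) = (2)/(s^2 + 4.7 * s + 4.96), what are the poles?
Set denominator = 0: s^2 + 4.7*s + 4.96 = (s + 3.1)(s + 1.6) = 0 → Poles: -1.6, -3.1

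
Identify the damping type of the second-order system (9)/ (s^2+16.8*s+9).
Standard form: ωn²/(s²+2ζωn·s+ωn²) gives ωn=3, ζ=2.8.
Overdamped (ζ = 2.8 > 1)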